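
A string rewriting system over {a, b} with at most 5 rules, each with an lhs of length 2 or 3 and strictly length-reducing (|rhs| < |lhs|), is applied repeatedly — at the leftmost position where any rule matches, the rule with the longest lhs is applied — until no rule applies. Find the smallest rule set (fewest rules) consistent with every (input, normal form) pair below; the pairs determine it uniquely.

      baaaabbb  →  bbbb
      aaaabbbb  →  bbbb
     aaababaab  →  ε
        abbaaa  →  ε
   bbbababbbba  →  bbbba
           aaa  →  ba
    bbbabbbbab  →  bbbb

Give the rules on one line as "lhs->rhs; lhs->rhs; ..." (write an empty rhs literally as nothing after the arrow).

  | baaaabbb => aabbb => bbbb
  | aaaabbbb => baabbbb => bbbb
  | aaababaab => bababaab => abaab => aaab => bab => ε
  | abbaaa => abaaa => aaaa => baa => ε

aa->b; ab->a; baa->; bab->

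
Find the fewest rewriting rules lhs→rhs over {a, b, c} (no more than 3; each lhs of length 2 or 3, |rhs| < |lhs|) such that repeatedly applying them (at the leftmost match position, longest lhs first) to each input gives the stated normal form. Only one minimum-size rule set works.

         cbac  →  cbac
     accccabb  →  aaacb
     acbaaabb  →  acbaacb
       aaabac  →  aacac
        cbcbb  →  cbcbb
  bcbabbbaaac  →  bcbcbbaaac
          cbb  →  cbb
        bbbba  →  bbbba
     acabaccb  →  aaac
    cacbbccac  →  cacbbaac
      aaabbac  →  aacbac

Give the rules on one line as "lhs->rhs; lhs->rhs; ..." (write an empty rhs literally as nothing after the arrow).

ab->c; cc->a

  | cbac
  | accccabb => aaccabb => aaaabb => aaacb
  | acbaaabb => acbaacb
  | aaabac => aacac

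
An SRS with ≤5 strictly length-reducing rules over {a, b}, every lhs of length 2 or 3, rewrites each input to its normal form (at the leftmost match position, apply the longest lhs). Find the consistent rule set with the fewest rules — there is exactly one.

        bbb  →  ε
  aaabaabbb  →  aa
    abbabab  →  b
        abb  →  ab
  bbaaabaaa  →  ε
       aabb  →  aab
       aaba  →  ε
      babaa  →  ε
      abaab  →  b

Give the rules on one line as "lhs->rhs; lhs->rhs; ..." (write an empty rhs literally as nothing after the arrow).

  | bbb => ε
  | aaabaabbb => baabbb => aabbb => aa
  | abbabab => ababab => aabab => aaab => b
  | abb => ab

aaa->; ba->a; bb->b; bbb->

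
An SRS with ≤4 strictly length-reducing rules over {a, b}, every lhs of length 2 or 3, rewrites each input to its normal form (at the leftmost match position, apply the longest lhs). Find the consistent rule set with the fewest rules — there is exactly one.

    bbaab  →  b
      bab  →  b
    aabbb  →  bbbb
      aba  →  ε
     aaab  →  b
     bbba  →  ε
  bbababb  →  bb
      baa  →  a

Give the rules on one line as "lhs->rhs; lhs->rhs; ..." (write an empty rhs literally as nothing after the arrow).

aa->b; ab->b; ba->; bba->ba

  | bbaab => baab => ab => b
  | bab => b
  | aabbb => bbbb
  | aba => ba => ε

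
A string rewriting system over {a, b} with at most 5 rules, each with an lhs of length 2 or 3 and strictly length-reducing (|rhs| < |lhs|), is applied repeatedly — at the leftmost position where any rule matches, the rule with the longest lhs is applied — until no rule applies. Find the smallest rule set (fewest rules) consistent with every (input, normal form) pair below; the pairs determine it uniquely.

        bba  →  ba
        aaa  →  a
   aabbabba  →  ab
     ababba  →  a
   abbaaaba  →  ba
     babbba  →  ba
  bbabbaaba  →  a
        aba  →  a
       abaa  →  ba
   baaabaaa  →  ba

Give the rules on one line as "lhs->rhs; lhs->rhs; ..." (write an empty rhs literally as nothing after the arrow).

aa->; aba->bb; bb->a; bba->ba

  | bba => ba
  | aaa => a
  | aabbabba => bbabba => babba => baba => bbb => ab
  | ababba => bbbba => abba => aba => bb => a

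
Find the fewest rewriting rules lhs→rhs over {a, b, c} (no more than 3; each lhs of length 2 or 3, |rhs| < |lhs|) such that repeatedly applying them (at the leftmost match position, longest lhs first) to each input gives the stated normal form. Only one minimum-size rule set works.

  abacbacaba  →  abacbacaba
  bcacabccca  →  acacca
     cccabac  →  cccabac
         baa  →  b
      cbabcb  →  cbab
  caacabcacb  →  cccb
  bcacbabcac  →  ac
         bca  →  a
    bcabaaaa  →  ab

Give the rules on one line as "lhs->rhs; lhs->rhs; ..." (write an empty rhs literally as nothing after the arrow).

  | abacbacaba
  | bcacabccca => acabccca => acacca
  | cccabac
  | baa => b

aa->; bc->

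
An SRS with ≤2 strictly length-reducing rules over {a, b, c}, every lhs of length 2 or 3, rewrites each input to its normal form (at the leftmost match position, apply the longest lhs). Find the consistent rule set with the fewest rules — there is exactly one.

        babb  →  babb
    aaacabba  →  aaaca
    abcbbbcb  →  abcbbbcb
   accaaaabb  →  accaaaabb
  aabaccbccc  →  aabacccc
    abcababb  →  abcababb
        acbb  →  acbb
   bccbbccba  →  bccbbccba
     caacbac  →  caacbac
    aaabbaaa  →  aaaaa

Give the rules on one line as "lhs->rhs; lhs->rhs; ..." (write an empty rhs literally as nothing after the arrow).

  | babb
  | aaacabba => aaaca
  | abcbbbcb
  | accaaaabb

bba->; cbc->c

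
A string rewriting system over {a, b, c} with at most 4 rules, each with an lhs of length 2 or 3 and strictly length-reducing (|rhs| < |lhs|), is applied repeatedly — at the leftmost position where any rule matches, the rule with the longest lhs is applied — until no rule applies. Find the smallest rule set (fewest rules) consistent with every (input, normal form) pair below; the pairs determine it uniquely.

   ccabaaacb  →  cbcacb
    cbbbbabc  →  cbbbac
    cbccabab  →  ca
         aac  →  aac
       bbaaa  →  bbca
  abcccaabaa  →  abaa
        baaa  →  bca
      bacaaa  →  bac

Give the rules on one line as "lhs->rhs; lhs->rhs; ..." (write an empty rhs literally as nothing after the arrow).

aaa->ca; bab->a; bcb->b; cca->c

  | ccabaaacb => cbaaacb => cbcacb
  | cbbbbabc => cbbbac
  | cbccabab => cbcbab => cbab => ca
  | aac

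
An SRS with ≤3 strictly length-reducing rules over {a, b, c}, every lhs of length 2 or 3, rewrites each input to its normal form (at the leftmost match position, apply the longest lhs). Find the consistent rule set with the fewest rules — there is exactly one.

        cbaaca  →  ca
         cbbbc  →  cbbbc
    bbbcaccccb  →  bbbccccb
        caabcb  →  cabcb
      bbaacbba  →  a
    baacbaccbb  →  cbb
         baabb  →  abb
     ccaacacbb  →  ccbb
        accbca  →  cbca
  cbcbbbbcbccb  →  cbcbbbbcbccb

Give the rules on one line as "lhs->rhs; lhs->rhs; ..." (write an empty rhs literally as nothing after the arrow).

aa->a; ac->; ba->a

  | cbaaca => caaca => caca => ca
  | cbbbc
  | bbbcaccccb => bbbccccb
  | caabcb => cabcb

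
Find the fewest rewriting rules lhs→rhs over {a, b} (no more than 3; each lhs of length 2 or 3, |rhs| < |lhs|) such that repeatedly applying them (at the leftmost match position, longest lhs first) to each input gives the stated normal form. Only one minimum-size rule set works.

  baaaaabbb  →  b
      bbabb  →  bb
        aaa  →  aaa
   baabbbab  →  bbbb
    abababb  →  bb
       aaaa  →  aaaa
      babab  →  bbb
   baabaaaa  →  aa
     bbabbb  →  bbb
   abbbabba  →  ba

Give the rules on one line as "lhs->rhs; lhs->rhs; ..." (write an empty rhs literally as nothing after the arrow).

ab->b; abb->; baa->

  | baaaaabbb => aaabbb => aab => ab => b
  | bbabb => bb
  | aaa
  | baabbbab => bbbab => bbbb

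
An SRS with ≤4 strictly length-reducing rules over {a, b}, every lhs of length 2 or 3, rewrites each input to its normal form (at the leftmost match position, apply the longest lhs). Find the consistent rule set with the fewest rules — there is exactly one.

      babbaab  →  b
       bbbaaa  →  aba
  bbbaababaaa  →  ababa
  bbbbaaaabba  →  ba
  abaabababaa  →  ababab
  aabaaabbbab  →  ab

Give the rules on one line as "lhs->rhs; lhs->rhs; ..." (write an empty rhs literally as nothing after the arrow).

aa->; aab->; bb->a

  | babbaab => baaaab => baab => b
  | bbbaaa => abaaa => aba
  | bbbaababaaa => abaababaaa => ababaaa => ababa
  | bbbbaaaabba => abbaaaabba => aaaaaabba => aaaabba => aabba => ba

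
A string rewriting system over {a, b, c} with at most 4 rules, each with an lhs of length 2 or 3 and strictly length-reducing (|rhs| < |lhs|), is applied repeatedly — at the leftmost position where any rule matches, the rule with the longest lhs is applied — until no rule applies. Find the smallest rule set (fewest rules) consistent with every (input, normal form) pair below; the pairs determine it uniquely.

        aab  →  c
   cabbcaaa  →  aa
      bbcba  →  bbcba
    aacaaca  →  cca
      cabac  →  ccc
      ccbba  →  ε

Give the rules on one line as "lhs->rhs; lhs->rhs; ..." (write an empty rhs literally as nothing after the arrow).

ab->c; ac->c; bca->; ccb->ba

  | aab => ac => c
  | cabbcaaa => ccbcaaa => bacaaa => bcaaa => aa
  | bbcba
  | aacaaca => acaaca => caaca => caca => cca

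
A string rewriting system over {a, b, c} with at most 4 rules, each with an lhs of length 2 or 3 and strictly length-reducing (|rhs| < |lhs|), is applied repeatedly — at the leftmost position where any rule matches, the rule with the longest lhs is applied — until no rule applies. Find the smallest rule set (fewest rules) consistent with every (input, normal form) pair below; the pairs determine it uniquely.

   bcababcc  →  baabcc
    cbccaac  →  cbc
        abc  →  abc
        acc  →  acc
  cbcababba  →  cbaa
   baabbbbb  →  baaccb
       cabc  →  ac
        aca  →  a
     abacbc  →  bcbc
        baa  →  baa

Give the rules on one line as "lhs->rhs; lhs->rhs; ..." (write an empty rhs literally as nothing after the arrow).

  | bcababcc => baabcc
  | cbccaac => cbcac => cbc
  | abc
  | acc

aba->b; bb->c; ca->; cab->a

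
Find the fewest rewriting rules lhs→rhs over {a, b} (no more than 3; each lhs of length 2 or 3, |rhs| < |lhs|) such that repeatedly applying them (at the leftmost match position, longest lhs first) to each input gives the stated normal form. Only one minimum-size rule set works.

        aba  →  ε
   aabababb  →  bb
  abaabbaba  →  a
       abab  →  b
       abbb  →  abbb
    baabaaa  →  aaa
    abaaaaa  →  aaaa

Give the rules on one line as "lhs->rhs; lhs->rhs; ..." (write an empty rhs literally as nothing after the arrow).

aba->; ba->a

  | aba => ε
  | aabababb => ababb => bb
  | abaabbaba => abbaba => ababa => ba => a
  | abab => b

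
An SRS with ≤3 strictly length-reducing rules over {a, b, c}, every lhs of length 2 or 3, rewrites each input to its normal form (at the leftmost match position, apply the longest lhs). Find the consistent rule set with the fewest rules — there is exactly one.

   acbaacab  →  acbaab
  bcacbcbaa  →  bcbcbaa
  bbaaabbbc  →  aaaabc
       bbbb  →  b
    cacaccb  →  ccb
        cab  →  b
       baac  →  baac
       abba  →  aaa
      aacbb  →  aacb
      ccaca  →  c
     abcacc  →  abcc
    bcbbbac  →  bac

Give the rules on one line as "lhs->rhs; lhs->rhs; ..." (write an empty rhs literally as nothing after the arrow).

  | acbaacab => acbaab
  | bcacbcbaa => bcbcbaa
  | bbaaabbbc => aaaabbbc => aaaabbc => aaaabc
  | bbbb => bbb => bb => b

bb->b; bba->aa; ca->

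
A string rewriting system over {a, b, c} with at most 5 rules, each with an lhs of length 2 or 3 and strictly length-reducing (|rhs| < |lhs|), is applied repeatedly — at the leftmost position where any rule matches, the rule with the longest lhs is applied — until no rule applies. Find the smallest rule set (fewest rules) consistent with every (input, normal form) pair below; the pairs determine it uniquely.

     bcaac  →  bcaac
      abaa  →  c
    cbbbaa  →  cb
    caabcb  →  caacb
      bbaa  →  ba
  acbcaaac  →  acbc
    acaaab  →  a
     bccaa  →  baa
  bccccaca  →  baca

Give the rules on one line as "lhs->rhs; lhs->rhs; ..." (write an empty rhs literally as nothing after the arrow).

  | bcaac
  | abaa => aaa => c
  | cbbbaa => cbba => cb
  | caabcb => caacb

aaa->c; ab->a; bba->b; cc->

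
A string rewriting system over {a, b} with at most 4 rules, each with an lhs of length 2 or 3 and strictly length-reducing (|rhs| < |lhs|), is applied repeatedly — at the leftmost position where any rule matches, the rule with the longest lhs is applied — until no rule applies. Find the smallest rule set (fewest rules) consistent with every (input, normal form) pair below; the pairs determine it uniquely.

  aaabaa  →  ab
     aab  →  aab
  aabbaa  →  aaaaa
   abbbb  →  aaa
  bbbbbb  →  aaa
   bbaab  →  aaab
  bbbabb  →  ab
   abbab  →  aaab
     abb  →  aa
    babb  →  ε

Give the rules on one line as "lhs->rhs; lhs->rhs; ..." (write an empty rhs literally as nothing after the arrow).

  | aaabaa => aaba => ab
  | aab
  | aabbaa => aaaaa
  | abbbb => aabb => aaa

aba->b; baa->; bb->a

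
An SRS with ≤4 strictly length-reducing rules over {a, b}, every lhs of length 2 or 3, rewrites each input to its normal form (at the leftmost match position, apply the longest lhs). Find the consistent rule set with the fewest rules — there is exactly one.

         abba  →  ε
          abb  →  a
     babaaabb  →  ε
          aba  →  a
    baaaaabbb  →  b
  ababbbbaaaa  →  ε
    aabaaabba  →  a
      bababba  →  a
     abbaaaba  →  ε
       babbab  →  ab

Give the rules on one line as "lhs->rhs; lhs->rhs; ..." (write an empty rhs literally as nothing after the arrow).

  | abba => aa => ε
  | abb => a
  | babaaabb => baaabb => aabb => bb => ε
  | aba => a

aa->; aaa->aa; ba->; bb->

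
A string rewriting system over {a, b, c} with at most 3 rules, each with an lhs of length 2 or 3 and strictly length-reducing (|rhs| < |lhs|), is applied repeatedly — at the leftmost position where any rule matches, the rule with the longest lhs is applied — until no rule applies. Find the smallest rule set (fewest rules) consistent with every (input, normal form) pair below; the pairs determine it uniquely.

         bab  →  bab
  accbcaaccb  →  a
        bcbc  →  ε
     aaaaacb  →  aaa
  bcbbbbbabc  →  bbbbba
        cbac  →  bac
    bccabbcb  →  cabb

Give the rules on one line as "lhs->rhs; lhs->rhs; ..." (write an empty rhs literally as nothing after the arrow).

aab->; bc->; cb->b

  | bab
  | accbcaaccb => acbcaaccb => abcaaccb => aaaccb => aaacb => aaab => a
  | bcbc => bc => ε
  | aaaaacb => aaaaab => aaa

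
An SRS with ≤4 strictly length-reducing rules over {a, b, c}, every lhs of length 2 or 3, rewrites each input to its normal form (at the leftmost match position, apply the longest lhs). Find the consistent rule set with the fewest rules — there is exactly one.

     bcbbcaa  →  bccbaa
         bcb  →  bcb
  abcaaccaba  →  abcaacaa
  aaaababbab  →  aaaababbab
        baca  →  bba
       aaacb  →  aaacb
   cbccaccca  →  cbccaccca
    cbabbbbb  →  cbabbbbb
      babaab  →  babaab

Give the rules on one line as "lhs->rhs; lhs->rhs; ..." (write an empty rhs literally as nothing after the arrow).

bac->bb; bbc->cb; cab->a

  | bcbbcaa => bccbaa
  | bcb
  | abcaaccaba => abcaacaa
  | aaaababbab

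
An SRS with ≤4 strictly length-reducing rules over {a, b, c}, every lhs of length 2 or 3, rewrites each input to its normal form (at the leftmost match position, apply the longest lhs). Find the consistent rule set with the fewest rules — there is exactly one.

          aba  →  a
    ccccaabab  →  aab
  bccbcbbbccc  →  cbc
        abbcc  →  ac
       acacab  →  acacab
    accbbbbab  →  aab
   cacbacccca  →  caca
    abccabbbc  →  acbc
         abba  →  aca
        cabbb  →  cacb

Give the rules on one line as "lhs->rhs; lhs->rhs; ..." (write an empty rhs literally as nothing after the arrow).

ba->; bb->c; cc->

  | aba => a
  | ccccaabab => ccaabab => aabab => aab
  | bccbcbbbccc => bbcbbbccc => ccbbbccc => bbbccc => cbccc => cbc
  | abbcc => accc => ac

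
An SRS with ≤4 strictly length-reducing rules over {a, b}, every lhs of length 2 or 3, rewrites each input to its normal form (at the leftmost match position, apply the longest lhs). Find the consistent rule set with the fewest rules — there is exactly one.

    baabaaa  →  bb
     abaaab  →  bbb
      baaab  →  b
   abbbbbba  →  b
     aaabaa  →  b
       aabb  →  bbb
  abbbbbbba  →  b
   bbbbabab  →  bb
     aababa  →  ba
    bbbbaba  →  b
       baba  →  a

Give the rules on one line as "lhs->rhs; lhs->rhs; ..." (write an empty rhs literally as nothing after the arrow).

aa->b; ab->a; bab->; bba->

  | baabaaa => bbbaaa => baa => bb
  | abaaab => aaaab => baab => bbb
  | baaab => bbab => b
  | abbbbbba => abbbbba => abbbba => abbba => abba => aba => aa => b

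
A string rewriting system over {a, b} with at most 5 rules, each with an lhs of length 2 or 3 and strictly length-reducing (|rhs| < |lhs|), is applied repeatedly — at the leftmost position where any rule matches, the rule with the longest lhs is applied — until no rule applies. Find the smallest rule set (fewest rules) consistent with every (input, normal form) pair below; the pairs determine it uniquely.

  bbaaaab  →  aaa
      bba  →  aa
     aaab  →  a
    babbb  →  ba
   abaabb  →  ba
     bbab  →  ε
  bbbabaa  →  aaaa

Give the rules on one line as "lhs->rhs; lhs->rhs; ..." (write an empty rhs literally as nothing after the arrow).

  | bbaaaab => aaaaab => aaa
  | bba => aa
  | aaab => a
  | babbb => abb => ba

aab->; abb->ba; bab->a; bb->a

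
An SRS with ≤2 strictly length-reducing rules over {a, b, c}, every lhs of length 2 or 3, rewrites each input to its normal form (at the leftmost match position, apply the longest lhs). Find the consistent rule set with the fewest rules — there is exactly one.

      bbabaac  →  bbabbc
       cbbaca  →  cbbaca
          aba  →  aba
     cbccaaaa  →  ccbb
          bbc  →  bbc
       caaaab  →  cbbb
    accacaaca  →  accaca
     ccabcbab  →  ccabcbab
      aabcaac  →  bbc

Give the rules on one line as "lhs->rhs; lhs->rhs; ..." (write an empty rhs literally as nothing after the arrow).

aa->b; cbc->c

  | bbabaac => bbabbc
  | cbbaca
  | aba
  | cbccaaaa => ccaaaa => ccbaa => ccbb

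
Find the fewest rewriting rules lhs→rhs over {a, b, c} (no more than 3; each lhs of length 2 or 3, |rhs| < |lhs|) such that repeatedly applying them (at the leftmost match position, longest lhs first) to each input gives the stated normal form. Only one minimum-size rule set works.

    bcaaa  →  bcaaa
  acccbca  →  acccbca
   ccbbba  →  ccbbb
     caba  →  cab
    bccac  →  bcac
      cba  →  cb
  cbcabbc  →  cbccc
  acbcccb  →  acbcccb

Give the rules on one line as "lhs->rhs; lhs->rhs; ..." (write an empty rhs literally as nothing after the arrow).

abb->c; ba->b; cca->ca

  | bcaaa
  | acccbca
  | ccbbba => ccbbb
  | caba => cab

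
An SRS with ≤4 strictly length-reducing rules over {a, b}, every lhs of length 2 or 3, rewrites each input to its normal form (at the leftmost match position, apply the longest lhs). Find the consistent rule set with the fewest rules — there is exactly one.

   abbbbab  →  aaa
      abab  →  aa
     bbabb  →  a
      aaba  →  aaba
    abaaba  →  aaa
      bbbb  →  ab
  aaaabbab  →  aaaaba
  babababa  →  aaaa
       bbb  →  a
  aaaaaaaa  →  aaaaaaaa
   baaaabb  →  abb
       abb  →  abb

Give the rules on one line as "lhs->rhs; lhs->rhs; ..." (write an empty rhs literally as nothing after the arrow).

baa->bb; bab->a; bbb->a

  | abbbbab => aabab => aaa
  | abab => aa
  | bbabb => bab => a
  | aaba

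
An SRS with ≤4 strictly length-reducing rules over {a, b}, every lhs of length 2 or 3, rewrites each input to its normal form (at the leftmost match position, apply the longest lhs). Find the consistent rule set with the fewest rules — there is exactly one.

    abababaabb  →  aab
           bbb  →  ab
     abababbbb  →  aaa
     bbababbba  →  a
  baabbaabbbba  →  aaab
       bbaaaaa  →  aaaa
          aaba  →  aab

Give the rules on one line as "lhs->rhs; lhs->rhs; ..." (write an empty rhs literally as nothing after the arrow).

  | abababaabb => abbabaabb => abaabb => ababb => abbb => aab
  | bbb => ab
  | abababbbb => abbabbbb => abbbb => aabb => aaa
  | bbababbba => babbba => bbbba => abba => a

ba->b; bb->a; bba->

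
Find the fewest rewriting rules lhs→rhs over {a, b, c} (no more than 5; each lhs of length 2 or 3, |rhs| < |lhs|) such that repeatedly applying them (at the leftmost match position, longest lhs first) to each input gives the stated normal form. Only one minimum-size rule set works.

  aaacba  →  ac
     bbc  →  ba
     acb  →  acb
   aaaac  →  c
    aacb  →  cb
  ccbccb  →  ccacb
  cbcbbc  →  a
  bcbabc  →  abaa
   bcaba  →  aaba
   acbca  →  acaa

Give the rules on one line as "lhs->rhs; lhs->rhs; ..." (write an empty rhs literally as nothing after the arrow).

  | aaacba => acba => ac
  | bbc => ba
  | acb
  | aaaac => aac => c

aac->c; bc->a; cab->; cba->c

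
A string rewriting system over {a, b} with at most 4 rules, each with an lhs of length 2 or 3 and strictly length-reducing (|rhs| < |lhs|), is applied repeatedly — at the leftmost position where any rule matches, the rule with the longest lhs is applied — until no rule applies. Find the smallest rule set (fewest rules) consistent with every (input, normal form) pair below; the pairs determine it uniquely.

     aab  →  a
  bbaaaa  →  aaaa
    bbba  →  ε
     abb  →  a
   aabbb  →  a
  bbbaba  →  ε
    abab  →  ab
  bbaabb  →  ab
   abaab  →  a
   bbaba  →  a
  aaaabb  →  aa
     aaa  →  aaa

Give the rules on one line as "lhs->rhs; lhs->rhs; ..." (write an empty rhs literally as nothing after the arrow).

aab->a; ba->; bb->

  | aab => a
  | bbaaaa => aaaa
  | bbba => ba => ε
  | abb => a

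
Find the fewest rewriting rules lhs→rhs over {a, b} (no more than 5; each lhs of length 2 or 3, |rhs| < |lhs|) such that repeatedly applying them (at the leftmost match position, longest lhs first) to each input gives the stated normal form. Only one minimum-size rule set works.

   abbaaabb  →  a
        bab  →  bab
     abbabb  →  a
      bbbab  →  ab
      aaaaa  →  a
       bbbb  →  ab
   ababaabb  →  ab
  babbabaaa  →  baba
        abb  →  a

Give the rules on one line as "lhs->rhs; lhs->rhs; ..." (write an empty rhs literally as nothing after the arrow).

aa->a; baa->b; bb->a; bbb->a

  | abbaaabb => aaaaabb => aaaabb => aaabb => aabb => abb => aa => a
  | bab
  | abbabb => aaabb => aabb => abb => aa => a
  | bbbab => aab => ab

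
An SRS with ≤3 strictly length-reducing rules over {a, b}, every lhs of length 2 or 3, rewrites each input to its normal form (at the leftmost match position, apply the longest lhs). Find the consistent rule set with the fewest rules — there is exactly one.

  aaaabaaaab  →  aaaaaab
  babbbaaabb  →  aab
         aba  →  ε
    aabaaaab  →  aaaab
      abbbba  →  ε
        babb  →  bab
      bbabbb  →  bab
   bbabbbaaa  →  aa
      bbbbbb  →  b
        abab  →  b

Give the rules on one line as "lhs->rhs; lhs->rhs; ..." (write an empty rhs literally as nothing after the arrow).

  | aaaabaaaab => aaaaaab
  | babbbaaabb => babbaaabb => babaaabb => baabb => aabb => aab
  | aba => ε
  | aabaaaab => aaaab

aba->; baa->aa; bb->b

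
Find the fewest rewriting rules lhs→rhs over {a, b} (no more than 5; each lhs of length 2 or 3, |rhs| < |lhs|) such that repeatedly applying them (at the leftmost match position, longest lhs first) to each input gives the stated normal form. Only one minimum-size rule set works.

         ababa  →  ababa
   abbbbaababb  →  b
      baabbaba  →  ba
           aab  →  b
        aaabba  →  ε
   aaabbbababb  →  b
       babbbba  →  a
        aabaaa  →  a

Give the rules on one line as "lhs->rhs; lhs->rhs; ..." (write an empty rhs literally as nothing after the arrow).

aa->; aaa->bb; bb->a; bbb->bb

  | ababa
  | abbbbaababb => abbbaababb => abbaababb => aaaababb => bbababb => aababb => babb => baa => b
  | baabbaba => bbbaba => bbaba => aaba => ba
  | aab => b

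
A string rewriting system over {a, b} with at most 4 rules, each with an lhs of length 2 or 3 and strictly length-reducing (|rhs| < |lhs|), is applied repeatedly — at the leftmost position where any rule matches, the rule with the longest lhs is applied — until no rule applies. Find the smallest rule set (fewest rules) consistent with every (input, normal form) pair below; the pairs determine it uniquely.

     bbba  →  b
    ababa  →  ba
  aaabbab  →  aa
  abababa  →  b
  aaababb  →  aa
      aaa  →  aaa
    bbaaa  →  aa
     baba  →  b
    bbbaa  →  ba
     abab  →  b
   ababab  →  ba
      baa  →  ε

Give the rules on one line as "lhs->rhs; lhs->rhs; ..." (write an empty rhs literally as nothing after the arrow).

  | bbba => b
  | ababa => ba
  | aaabbab => aaabab => aab => aa
  | abababa => baba => b

ab->a; aba->; baa->; bba->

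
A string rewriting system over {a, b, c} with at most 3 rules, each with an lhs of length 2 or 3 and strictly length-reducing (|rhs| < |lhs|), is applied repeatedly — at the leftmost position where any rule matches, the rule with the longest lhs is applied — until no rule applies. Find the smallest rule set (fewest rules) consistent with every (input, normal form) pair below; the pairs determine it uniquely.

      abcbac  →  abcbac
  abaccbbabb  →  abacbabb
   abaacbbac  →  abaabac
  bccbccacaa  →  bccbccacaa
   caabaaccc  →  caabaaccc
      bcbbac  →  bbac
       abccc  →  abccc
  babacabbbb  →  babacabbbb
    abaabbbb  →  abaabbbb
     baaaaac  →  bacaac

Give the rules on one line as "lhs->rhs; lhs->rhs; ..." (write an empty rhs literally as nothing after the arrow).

aaa->ac; cbb->b

  | abcbac
  | abaccbbabb => abacbabb
  | abaacbbac => abaabac
  | bccbccacaa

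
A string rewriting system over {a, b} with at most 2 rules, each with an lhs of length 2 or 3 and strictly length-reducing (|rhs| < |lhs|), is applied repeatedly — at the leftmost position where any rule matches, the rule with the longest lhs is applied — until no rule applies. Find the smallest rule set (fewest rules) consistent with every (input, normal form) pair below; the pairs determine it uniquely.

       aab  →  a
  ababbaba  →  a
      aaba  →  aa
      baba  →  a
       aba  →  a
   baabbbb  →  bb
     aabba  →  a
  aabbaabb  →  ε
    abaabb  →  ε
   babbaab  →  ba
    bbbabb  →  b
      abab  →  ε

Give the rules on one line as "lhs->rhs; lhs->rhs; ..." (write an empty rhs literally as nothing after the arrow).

ab->; bab->ab

  | aab => a
  | ababbaba => abbaba => baba => aba => a
  | aaba => aa
  | baba => aba => a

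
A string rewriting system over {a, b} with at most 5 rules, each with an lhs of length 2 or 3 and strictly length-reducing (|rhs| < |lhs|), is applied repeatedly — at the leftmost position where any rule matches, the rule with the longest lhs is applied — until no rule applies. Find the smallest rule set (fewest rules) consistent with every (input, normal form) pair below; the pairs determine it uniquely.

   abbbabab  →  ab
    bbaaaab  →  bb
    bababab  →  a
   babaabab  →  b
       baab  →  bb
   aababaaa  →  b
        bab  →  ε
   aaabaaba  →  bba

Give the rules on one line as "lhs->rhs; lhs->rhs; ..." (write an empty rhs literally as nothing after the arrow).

aa->b; aaa->aa; baa->aa; bab->

  | abbbabab => abbab => ab
  | bbaaaab => baaaab => aaaab => aaab => aab => bb
  | bababab => abab => a
  | babaabab => aabab => bbab => b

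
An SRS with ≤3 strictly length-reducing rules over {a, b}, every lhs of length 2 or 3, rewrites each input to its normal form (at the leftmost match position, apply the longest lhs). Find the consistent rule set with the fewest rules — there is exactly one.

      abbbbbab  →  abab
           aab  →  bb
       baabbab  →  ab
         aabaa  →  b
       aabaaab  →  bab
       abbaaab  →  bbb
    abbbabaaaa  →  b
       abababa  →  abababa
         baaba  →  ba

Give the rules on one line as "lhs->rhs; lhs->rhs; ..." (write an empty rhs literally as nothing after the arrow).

aa->b; bba->a

  | abbbbbab => abbbab => abab
  | aab => bb
  | baabbab => bbbbab => bbab => ab
  | aabaa => bbaa => aa => b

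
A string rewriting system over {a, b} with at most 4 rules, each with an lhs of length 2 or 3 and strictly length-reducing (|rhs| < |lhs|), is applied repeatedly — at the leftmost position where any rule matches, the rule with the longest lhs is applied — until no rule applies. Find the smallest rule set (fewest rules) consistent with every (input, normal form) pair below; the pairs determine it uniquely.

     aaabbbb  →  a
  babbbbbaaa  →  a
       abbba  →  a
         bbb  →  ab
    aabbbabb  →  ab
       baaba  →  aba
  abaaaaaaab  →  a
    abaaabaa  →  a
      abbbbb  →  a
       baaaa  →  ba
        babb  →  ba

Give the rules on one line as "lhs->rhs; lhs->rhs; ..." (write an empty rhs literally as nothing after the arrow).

aa->a; aab->bb; bb->a

  | aaabbbb => aabbbb => bbbbb => abbb => aab => bb => a
  | babbbbbaaa => baabbbaaa => bbbbbaaa => abbbaaa => aabaaa => bbaaa => aaaa => aaa => aa => a
  | abbba => aaba => bba => aa => a
  | bbb => ab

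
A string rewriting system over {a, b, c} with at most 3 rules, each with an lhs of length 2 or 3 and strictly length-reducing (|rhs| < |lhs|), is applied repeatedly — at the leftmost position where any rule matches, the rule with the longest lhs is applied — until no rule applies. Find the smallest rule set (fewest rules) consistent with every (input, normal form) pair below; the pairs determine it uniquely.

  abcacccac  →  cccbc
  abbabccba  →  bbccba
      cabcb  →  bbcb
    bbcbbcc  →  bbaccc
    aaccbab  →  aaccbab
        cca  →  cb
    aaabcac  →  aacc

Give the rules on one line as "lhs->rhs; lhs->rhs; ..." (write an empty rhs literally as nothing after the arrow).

abb->c; ca->b; cbb->ac

  | abcacccac => abbcccac => ccccac => cccbc
  | abbabccba => cabccba => bbccba
  | cabcb => bbcb
  | bbcbbcc => bbaccc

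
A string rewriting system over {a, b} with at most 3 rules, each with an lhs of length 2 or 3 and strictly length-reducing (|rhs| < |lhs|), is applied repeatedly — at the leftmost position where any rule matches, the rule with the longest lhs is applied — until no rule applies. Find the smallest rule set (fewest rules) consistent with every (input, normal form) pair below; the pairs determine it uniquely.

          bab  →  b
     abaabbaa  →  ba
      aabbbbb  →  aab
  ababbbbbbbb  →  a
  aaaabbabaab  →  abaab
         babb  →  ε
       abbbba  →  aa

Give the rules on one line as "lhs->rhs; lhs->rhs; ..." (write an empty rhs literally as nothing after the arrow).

aaa->ba; bab->b; bb->

  | bab => b
  | abaabbaa => abaaaa => abbaa => aaa => ba
  | aabbbbb => aabbb => aab
  | ababbbbbbbb => abbbbbbbb => abbbbbb => abbbb => abb => a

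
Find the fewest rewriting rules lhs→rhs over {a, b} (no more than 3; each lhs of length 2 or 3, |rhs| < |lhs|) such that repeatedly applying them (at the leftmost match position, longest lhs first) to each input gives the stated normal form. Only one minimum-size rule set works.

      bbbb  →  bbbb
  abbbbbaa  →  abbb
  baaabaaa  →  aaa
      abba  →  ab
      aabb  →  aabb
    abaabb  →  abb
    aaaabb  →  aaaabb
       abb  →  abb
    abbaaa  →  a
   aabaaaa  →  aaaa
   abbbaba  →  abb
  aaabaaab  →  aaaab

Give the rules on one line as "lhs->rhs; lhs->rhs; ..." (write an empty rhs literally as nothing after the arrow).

  | bbbb
  | abbbbbaa => abbbba => abbb
  | baaabaaa => aabaaa => aaa
  | abba => ab

aba->; ba->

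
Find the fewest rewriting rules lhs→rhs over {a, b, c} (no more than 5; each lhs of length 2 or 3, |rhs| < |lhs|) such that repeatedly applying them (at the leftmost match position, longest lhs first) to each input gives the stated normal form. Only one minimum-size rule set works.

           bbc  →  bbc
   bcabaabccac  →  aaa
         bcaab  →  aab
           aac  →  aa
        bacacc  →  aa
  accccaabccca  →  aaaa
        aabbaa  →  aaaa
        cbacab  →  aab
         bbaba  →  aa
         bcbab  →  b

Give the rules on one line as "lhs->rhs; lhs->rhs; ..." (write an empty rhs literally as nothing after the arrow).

  | bbc
  | bcabaabccac => baabccac => aabccac => aabcac => aabac => aaac => aaa
  | bcaab => baab => aab
  | aac => aa

ac->a; ba->a; ca->a; cab->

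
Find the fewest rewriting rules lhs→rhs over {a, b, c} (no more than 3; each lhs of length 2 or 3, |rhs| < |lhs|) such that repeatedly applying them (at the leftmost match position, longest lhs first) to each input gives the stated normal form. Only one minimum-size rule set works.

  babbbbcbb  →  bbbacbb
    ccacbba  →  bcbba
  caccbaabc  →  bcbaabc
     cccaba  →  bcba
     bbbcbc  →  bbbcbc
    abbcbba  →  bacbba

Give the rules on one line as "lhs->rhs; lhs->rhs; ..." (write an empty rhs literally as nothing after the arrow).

  | babbbbcbb => bbabbcbb => bbbacbb
  | ccacbba => cccbba => bcbba
  | caccbaabc => cccbaabc => bcbaabc
  | cccaba => bcaba => bcba

abb->ba; ca->c; ccc->bc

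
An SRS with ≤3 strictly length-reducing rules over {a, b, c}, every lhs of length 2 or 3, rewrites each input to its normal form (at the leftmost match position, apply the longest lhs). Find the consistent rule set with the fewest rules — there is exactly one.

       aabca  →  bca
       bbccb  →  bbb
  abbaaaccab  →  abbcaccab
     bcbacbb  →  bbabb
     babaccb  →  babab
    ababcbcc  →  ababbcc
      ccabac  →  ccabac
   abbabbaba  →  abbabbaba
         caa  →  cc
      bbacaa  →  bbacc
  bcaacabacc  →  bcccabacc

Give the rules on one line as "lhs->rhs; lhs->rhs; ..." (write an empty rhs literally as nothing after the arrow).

  | aabca => cbca => bca
  | bbccb => bbcb => bbb
  | abbaaaccab => abbcaccab
  | bcbacbb => bbacbb => bbabb

aa->c; cb->b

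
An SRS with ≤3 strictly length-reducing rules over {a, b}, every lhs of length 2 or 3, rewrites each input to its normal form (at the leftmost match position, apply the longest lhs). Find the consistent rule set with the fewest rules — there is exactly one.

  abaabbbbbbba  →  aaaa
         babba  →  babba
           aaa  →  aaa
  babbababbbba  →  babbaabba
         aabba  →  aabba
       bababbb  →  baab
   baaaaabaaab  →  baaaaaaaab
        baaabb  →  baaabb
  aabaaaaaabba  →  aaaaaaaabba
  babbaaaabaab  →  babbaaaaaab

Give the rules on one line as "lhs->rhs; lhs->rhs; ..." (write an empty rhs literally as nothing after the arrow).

  | abaabbbbbbba => aaabbbbbbba => aaabbbbba => aaabbba => aaaba => aaaa
  | babba
  | aaa
  | babbababbbba => babbaabbbba => babbaabba

aba->aa; bbb->b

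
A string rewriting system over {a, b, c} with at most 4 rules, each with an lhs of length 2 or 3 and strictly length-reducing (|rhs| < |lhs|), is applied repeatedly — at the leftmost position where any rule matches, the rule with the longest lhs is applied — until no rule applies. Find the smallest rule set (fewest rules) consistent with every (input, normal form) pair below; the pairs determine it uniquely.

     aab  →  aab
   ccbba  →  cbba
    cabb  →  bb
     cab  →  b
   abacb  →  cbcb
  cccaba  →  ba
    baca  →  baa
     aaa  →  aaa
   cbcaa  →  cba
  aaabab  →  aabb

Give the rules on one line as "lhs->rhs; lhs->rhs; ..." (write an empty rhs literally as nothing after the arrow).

aba->cb; ac->a; ca->; cc->c

  | aab
  | ccbba => cbba
  | cabb => bb
  | cab => b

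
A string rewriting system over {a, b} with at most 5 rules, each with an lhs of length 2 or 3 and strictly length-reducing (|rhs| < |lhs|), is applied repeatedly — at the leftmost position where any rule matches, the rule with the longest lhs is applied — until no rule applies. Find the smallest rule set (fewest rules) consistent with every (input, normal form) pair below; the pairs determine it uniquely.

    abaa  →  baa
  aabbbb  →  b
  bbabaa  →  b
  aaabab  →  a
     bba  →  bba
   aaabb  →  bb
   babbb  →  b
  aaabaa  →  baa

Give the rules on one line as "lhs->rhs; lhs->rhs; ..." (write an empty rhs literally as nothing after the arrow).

  | abaa => baa
  | aabbbb => aabbb => aabb => aab => ab => b
  | bbabaa => baaa => b
  | aaabab => bab => a

aaa->; ab->b; abb->ab; bab->a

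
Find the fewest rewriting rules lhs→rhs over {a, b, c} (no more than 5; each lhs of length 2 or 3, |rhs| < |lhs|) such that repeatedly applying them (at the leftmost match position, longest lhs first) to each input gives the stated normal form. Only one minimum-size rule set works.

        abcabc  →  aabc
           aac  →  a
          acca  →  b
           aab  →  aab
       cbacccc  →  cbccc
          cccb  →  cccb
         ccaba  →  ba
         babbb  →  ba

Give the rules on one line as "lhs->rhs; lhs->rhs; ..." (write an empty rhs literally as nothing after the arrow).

  | abcabc => abbbc => aabc
  | aac => a
  | acca => ca => b
  | aab

ac->; bab->ba; bb->a; ca->b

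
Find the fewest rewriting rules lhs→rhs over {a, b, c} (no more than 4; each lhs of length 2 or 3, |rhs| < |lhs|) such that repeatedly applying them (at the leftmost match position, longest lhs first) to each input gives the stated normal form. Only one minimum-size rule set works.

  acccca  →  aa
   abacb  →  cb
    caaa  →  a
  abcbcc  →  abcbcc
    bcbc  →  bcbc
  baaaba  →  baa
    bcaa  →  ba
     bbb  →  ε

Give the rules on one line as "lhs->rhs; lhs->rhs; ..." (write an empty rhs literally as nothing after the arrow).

aba->; bbb->; ca->a; caa->ca

  | acccca => accca => acca => aca => aa
  | abacb => cb
  | caaa => caa => ca => a
  | abcbcc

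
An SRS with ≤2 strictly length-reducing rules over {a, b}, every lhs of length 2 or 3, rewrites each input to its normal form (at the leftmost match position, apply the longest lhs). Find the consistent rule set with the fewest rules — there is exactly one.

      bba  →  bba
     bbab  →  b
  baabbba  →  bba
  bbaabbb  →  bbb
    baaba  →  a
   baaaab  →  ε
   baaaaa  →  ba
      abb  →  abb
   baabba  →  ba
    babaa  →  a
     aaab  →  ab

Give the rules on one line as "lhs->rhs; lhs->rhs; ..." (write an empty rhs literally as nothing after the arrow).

aa->a; bab->

  | bba
  | bbab => b
  | baabbba => babbba => bba
  | bbaabbb => bbabbb => bbb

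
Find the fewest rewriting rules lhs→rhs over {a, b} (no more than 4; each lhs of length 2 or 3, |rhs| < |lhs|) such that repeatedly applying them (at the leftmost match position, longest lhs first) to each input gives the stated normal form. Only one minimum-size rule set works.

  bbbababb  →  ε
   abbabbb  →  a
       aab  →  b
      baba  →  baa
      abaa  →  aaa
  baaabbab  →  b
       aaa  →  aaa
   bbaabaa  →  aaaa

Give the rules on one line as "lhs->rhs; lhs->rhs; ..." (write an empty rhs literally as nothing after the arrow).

  | bbbababb => aababb => aaabb => aabb => abb => bb => ε
  | abbabbb => bbabbb => abbb => bbb => a
  | aab => ab => b
  | baba => baa

ab->b; aba->aa; bb->; bbb->a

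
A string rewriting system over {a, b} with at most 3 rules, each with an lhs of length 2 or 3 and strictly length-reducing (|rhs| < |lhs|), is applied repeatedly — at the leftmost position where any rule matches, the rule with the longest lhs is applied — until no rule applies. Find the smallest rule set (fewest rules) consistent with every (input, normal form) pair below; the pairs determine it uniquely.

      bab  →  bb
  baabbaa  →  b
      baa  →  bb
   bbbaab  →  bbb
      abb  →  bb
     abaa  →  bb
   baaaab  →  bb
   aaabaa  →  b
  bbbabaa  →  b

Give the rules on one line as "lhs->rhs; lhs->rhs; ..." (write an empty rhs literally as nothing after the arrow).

  | bab => bb
  | baabbaa => bbbbaa => bbaa => aa => b
  | baa => bb
  | bbbaab => baab => bbb

aa->b; ab->b; bba->a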